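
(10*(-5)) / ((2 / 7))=-175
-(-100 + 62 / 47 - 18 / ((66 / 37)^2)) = 1186739 / 11374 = 104.34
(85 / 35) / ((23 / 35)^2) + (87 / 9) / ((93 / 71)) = 1919236 / 147591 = 13.00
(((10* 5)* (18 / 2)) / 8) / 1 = 225 / 4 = 56.25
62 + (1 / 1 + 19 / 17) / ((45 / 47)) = 5458 / 85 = 64.21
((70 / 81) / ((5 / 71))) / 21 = 142 / 243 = 0.58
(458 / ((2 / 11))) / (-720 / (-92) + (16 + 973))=57937 / 22927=2.53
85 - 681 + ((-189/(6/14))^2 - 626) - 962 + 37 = 192334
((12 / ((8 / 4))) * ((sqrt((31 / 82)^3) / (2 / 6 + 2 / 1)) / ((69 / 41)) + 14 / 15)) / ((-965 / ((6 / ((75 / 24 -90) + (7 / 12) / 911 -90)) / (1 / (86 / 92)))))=0.00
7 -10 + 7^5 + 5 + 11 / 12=201719 / 12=16809.92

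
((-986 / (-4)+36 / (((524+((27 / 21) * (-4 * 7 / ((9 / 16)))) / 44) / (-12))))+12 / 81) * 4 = 12716834 / 12933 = 983.29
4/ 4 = 1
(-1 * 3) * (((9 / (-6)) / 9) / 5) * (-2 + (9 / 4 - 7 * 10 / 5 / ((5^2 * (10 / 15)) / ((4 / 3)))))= -87 / 1000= -0.09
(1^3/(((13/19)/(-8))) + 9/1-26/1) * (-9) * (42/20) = 542.28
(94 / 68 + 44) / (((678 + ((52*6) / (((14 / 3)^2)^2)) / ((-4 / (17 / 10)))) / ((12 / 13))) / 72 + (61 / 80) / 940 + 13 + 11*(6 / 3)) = 10029480249600 / 9988736852629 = 1.00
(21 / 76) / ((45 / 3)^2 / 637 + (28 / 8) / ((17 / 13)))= 227409 / 2493446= 0.09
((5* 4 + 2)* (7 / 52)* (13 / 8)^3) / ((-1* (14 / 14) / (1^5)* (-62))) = 0.20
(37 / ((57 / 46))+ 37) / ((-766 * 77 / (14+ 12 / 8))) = -118141 / 6723948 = -0.02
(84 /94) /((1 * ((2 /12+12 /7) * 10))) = 882 /18565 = 0.05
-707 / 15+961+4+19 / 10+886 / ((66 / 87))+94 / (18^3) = 334824023 / 160380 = 2087.69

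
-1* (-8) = 8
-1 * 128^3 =-2097152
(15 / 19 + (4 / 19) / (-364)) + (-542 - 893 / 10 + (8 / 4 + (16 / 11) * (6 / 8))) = -119329047 / 190190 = -627.42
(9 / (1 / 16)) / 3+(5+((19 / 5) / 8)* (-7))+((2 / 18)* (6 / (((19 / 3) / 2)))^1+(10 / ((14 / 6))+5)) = 314791 / 5320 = 59.17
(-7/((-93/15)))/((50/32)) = 112/155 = 0.72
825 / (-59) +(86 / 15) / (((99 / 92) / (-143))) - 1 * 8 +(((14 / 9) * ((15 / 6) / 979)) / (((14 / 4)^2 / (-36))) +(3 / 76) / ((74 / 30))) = -120317459178839 / 153490615740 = -783.88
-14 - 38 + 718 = 666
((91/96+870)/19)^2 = 6990799321/3326976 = 2101.25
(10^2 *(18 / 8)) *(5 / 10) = 225 / 2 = 112.50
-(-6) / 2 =3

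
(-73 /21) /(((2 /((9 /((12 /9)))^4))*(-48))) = 4310577 /57344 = 75.17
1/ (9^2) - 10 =-809/ 81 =-9.99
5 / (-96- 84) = -1 / 36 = -0.03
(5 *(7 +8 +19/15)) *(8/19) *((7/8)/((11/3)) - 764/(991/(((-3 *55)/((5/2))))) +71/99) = 9927382780/5592213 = 1775.22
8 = 8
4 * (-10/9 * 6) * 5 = -400/3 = -133.33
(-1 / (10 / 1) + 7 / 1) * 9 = 621 / 10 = 62.10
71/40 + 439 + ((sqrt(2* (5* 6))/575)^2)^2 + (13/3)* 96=856.78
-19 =-19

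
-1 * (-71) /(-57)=-71 /57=-1.25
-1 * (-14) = 14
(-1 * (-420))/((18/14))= 980/3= 326.67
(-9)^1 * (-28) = 252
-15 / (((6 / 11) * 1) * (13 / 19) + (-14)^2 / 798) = -9405 / 388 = -24.24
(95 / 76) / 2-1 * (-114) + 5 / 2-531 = -3311 / 8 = -413.88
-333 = -333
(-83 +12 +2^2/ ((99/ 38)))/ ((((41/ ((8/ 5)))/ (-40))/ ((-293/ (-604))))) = 32239376/ 612909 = 52.60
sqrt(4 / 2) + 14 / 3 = 6.08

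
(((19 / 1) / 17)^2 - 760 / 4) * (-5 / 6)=157.29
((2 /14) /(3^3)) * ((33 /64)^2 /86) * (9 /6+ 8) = 2299 /14794752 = 0.00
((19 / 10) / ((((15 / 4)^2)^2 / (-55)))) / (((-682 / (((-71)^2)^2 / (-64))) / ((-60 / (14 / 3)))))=3955.53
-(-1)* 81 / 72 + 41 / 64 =113 / 64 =1.77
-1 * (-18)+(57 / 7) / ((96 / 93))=5799 / 224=25.89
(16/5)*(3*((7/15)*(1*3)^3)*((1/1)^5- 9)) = -24192/25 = -967.68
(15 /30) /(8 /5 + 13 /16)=40 /193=0.21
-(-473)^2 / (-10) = 223729 / 10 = 22372.90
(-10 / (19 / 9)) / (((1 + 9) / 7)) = -63 / 19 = -3.32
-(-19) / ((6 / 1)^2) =19 / 36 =0.53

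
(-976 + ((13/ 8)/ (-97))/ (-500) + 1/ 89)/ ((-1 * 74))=33702842843/ 2555368000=13.19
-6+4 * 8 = 26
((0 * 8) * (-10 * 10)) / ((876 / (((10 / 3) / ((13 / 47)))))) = 0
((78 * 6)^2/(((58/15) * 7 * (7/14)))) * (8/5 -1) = 1971216/203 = 9710.42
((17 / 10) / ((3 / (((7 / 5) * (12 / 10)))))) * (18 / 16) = 1071 / 1000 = 1.07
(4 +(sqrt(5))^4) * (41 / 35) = 1189 / 35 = 33.97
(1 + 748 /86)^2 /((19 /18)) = 3130002 /35131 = 89.10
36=36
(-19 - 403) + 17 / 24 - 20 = -441.29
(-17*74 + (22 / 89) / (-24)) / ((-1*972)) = 1343555 / 1038096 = 1.29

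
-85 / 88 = -0.97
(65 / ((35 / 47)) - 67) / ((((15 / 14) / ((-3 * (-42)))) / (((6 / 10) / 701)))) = 35784 / 17525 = 2.04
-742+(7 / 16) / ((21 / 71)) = -740.52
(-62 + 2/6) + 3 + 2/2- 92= -449/3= -149.67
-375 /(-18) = 125 /6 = 20.83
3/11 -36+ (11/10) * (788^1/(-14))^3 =-196185.24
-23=-23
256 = 256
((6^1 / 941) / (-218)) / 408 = -1 / 13949384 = -0.00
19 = 19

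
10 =10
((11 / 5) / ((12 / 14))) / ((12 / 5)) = 77 / 72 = 1.07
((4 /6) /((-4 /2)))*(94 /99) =-94 /297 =-0.32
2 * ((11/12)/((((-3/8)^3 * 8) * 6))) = -176/243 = -0.72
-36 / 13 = -2.77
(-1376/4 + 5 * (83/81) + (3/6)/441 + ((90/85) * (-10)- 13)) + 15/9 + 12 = -47068757/134946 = -348.80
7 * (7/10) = 49/10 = 4.90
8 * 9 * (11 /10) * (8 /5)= 3168 /25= 126.72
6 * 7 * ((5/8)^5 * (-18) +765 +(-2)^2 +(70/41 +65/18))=32696409893/1007616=32449.28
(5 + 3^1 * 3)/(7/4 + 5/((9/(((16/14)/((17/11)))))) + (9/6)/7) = 59976/10175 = 5.89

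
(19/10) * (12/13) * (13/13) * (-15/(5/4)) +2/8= -5407/260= -20.80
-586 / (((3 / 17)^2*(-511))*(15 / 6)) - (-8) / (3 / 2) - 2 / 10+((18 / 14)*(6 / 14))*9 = 3995498 / 160965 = 24.82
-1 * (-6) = 6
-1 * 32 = -32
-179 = -179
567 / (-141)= -189 / 47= -4.02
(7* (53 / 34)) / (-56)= -53 / 272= -0.19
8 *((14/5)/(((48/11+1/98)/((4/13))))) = 482944/306475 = 1.58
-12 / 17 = -0.71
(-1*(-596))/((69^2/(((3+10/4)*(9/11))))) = 298/529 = 0.56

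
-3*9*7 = -189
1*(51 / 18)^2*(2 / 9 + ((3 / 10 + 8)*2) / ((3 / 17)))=756.93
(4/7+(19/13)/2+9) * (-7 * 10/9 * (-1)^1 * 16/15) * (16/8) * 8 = 160000/117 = 1367.52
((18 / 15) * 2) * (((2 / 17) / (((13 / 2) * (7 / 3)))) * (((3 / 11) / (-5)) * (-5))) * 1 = 432 / 85085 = 0.01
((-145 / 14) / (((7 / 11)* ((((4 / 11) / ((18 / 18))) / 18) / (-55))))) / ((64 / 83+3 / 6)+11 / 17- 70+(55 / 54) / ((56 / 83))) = -1323455492700 / 1988383663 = -665.59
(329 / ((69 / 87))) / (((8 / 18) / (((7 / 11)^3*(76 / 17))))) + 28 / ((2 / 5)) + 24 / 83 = 49483622773 / 43194943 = 1145.59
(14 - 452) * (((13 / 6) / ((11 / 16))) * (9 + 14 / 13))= -153008 / 11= -13909.82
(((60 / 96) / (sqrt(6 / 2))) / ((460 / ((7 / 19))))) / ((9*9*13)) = 7*sqrt(3) / 44175456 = 0.00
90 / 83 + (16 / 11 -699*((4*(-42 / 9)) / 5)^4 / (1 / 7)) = -14644538380838 / 15406875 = -950519.71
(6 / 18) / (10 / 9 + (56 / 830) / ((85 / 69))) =105825 / 370138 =0.29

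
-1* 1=-1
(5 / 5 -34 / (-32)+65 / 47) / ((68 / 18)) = 23319 / 25568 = 0.91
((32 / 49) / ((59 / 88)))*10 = 28160 / 2891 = 9.74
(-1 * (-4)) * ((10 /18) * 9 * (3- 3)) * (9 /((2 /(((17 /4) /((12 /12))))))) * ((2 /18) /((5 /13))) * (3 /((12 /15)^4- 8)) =0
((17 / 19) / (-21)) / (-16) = 0.00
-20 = -20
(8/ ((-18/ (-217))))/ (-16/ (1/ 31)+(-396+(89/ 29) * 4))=-6293/ 57402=-0.11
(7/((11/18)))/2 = 63/11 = 5.73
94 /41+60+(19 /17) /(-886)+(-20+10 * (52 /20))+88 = 96516517 /617542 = 156.29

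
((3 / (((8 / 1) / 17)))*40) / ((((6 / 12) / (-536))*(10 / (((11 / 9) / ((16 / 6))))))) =-12529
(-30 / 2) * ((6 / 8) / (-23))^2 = -135 / 8464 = -0.02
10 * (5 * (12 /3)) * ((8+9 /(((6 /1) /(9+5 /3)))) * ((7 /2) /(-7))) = -2400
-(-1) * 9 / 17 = 9 / 17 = 0.53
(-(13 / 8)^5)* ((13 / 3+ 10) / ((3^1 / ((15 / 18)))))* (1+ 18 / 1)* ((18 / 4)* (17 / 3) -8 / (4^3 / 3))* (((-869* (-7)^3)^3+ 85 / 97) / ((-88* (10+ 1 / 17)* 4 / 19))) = 2889047980377110231647686745 / 944013312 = 3060389025930505344.03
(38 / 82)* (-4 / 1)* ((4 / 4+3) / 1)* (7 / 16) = -133 / 41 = -3.24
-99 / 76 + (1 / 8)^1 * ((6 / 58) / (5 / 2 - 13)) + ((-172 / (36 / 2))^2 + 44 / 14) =29100905 / 312417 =93.15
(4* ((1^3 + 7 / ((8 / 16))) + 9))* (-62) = -5952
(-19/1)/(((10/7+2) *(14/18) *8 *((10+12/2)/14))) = -399/512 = -0.78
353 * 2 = 706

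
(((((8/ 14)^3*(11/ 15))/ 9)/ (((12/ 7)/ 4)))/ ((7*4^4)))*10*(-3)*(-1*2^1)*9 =11/ 1029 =0.01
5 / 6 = 0.83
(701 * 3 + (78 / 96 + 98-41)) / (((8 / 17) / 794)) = 233333177 / 64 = 3645830.89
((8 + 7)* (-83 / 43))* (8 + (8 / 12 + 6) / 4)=-12035 / 43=-279.88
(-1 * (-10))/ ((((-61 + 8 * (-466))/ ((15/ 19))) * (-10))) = 5/ 23997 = 0.00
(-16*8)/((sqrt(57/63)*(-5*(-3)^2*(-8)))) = -16*sqrt(399)/855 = -0.37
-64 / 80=-4 / 5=-0.80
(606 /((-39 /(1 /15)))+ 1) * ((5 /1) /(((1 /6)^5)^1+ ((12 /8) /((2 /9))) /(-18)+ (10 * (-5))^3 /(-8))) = -18144 /1579462105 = -0.00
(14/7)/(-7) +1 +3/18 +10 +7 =751/42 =17.88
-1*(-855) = 855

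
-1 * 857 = -857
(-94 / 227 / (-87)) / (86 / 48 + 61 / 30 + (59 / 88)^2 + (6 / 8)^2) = 3639680 / 3698770461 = 0.00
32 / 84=0.38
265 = 265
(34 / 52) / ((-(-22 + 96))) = -17 / 1924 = -0.01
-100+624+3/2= 1051/2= 525.50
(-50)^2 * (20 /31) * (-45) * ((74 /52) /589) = -41625000 /237367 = -175.36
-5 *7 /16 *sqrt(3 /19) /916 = -35 *sqrt(57) /278464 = -0.00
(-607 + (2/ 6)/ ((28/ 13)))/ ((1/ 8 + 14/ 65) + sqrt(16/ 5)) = 191750/ 2863 - 1352000* sqrt(5)/ 8589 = -285.01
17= 17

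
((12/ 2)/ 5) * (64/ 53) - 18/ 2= -2001/ 265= -7.55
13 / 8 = 1.62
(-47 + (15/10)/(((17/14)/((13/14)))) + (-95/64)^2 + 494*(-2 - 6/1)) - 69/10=-1393527659/348160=-4002.55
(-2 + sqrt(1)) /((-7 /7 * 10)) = 0.10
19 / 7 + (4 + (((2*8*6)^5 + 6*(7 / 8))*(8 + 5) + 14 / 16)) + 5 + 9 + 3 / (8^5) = 24313500645617685 / 229376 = 105998450777.84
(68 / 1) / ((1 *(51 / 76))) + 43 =433 / 3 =144.33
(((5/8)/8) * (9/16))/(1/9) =405/1024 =0.40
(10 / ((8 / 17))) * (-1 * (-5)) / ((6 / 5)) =2125 / 24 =88.54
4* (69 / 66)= 46 / 11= 4.18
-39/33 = -13/11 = -1.18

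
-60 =-60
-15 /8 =-1.88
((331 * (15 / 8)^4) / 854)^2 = 280792859765625 / 12235892064256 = 22.95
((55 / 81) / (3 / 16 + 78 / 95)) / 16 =5225 / 124173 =0.04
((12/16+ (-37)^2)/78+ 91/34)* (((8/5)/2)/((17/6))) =107339/18785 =5.71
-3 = -3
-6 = -6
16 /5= 3.20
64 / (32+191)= 64 / 223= 0.29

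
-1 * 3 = -3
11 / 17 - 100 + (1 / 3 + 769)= 34169 / 51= 669.98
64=64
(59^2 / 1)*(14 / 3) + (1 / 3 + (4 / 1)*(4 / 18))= 146213 / 9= 16245.89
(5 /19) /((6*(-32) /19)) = -5 /192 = -0.03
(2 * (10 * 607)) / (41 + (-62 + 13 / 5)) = -15175 / 23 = -659.78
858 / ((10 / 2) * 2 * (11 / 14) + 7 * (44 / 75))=40950 / 571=71.72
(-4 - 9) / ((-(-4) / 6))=-39 / 2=-19.50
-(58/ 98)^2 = -841/ 2401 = -0.35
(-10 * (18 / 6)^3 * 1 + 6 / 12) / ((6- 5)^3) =-539 / 2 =-269.50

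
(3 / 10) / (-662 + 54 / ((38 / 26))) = -57 / 118760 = -0.00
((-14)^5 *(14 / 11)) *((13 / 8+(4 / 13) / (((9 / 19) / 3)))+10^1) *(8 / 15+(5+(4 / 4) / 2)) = -56057234.63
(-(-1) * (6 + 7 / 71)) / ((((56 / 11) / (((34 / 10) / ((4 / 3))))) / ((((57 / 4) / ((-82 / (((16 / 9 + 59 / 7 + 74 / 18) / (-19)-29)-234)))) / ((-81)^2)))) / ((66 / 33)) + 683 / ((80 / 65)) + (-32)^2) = 409017557168 / 115478610144723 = 0.00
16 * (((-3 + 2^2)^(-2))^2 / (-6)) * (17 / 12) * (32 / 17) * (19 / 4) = -304 / 9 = -33.78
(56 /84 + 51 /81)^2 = 1225 /729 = 1.68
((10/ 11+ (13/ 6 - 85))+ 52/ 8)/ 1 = -2489/ 33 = -75.42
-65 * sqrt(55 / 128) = -65 * sqrt(110) / 16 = -42.61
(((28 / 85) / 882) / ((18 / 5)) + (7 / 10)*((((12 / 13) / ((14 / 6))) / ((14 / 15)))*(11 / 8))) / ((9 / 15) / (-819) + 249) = 2045365 / 1248054048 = 0.00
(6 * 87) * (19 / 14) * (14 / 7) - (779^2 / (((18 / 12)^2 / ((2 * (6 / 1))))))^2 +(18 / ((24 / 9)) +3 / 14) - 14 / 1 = -2639659002490933 / 252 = -10474837311471.96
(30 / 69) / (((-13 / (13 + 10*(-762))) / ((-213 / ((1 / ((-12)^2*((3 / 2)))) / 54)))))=-188990742240 / 299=-632076061.00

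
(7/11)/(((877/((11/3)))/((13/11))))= 91/28941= 0.00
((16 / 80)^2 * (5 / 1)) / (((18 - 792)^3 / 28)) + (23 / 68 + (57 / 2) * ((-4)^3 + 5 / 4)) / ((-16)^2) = -70472268688451 / 10089781770240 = -6.98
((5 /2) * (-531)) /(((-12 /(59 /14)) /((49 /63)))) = 17405 /48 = 362.60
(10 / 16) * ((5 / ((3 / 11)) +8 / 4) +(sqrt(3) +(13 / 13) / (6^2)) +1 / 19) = 5 * sqrt(3) / 8 +69815 / 5472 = 13.84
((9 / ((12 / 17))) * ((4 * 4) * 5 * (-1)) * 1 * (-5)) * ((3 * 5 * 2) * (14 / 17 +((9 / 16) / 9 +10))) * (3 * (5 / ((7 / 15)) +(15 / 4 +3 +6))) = 937949625 / 8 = 117243703.12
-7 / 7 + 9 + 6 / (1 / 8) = 56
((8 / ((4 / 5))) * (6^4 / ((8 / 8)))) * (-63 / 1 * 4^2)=-13063680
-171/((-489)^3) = 19/12992241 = 0.00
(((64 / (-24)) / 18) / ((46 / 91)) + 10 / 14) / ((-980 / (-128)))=58592 / 1065015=0.06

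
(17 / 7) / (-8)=-17 / 56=-0.30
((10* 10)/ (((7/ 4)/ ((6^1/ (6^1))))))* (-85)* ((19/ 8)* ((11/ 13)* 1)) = -888250/ 91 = -9760.99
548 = 548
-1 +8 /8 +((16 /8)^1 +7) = 9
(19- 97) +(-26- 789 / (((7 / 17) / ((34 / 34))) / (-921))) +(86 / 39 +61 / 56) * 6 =642344735 / 364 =1764683.34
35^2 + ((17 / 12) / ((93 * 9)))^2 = 123580371889 / 100881936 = 1225.00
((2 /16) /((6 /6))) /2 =0.06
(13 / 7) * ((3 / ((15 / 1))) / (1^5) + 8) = 533 / 35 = 15.23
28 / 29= 0.97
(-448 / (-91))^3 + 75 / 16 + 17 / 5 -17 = 19405059 / 175760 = 110.41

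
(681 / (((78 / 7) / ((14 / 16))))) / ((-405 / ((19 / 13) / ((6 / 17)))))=-3592729 / 6570720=-0.55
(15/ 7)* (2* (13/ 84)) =65/ 98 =0.66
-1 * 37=-37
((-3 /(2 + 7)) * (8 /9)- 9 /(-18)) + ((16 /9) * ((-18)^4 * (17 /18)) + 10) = 9518375 /54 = 176266.20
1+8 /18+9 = 94 /9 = 10.44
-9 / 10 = -0.90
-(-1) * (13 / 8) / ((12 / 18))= 39 / 16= 2.44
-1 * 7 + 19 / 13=-72 / 13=-5.54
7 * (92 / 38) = 16.95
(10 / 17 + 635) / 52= 10805 / 884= 12.22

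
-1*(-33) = 33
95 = 95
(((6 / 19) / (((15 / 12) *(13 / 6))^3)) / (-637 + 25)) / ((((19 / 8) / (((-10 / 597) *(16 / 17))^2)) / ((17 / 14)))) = -0.00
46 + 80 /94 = 46.85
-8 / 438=-4 / 219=-0.02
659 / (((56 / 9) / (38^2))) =2141091 / 14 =152935.07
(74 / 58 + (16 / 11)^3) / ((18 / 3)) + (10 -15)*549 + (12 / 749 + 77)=-462673066861 / 173463906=-2667.26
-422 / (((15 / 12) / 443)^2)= -53002929.92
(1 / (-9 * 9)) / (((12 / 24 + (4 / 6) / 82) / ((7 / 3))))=-574 / 10125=-0.06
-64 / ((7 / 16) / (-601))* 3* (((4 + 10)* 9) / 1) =33232896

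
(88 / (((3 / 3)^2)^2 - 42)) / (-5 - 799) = 22 / 8241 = 0.00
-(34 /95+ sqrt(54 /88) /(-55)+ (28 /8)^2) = -4791 /380+ 3 * sqrt(33) /1210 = -12.59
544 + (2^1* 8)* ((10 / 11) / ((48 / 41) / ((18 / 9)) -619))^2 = 1692666966368 / 3111519961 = 544.00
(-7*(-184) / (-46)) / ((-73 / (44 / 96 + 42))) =7133 / 438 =16.29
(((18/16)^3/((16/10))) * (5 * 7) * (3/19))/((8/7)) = 2679075/622592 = 4.30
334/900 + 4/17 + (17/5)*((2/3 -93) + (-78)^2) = 155847889/7650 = 20372.27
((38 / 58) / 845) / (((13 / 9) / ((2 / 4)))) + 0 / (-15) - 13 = -8282519 / 637130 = -13.00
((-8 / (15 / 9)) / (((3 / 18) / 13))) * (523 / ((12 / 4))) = -326352 / 5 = -65270.40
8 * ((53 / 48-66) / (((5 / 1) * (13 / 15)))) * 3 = -9345 / 26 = -359.42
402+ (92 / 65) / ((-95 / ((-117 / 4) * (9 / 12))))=402.33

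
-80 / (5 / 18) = -288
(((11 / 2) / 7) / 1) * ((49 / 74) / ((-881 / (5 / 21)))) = -55 / 391164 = -0.00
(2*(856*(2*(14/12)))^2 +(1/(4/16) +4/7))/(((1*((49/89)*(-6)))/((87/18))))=-324339547976/27783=-11674029.01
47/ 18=2.61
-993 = -993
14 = 14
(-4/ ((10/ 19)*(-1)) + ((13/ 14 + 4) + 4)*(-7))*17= -9333/ 10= -933.30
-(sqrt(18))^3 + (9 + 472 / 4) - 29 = 98 - 54*sqrt(2) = 21.63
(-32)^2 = 1024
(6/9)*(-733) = -1466/3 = -488.67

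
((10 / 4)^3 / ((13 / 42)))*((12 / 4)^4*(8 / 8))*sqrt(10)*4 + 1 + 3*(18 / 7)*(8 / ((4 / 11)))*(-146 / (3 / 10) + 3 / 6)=-577559 / 7 + 212625*sqrt(10) / 13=-30786.94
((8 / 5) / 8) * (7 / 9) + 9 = 412 / 45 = 9.16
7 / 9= 0.78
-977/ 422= -2.32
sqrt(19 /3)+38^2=sqrt(57) /3+1444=1446.52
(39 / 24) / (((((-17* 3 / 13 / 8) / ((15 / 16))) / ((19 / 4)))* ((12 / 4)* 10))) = -3211 / 6528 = -0.49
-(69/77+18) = -1455/77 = -18.90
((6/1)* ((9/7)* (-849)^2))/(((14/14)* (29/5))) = 194616270/203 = 958700.84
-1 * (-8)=8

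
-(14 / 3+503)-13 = -1562 / 3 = -520.67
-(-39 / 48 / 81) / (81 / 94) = 611 / 52488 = 0.01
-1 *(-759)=759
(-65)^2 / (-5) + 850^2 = 721655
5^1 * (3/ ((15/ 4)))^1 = 4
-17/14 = -1.21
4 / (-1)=-4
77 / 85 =0.91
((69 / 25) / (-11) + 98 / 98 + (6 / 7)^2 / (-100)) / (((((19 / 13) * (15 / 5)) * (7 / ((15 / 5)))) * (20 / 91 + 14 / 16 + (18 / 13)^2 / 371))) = 1862124472 / 28251078625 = 0.07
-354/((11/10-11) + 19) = -38.90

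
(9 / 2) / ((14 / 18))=81 / 14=5.79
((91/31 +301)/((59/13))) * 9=1102374/1829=602.72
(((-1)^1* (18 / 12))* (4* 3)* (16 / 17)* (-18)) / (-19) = -5184 / 323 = -16.05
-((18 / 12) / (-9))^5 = 1 / 7776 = 0.00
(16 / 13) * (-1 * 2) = -32 / 13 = -2.46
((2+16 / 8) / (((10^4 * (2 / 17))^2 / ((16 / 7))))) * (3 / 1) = 867 / 43750000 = 0.00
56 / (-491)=-56 / 491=-0.11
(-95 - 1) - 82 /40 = -1961 /20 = -98.05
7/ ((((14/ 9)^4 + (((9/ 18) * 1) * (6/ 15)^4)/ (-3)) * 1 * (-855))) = -637875/ 455857576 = -0.00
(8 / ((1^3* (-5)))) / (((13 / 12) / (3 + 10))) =-96 / 5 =-19.20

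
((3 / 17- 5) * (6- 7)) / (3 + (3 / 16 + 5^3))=1312 / 34867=0.04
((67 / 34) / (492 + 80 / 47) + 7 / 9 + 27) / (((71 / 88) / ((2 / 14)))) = 4.92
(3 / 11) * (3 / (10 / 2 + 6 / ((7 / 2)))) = 63 / 517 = 0.12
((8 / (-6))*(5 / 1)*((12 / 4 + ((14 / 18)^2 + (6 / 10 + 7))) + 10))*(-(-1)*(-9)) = 34352 / 27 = 1272.30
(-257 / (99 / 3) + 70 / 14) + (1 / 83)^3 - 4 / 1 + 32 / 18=-283606253 / 56606913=-5.01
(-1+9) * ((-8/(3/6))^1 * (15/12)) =-160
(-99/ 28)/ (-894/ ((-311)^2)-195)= 1063931/ 58680188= 0.02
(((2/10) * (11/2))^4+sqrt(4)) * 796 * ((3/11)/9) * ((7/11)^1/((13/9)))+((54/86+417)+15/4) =38739417201/84548750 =458.19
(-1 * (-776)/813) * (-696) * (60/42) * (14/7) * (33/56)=-14852640/13279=-1118.51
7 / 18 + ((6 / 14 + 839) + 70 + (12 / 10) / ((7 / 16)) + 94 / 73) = 42027869 / 45990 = 913.85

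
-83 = -83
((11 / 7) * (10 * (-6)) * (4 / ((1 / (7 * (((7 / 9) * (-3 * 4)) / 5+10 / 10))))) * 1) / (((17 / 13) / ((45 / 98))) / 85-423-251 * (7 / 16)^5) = -7017490022400 / 1309613389177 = -5.36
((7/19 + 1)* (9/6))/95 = 39/1805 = 0.02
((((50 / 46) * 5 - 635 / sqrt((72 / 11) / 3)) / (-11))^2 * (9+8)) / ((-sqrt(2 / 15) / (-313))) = -422354375 * sqrt(55) / 5566+12487010324275 * sqrt(30) / 3072432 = 21697848.04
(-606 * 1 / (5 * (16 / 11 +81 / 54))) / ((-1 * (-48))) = -1111 / 1300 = -0.85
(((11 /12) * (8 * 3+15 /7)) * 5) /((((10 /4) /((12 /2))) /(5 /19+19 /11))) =76128 /133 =572.39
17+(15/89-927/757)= 1074193/67373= 15.94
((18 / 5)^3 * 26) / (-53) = -151632 / 6625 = -22.89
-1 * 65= -65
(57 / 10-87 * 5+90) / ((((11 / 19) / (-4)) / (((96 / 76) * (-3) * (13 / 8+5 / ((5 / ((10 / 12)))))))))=-1201122 / 55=-21838.58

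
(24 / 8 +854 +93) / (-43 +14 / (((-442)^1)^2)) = -92797900 / 4200319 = -22.09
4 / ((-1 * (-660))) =1 / 165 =0.01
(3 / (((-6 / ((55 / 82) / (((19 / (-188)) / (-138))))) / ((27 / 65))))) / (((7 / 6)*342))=-0.48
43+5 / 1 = 48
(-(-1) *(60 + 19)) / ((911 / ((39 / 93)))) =1027 / 28241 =0.04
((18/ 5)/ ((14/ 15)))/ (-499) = -27/ 3493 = -0.01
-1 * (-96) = 96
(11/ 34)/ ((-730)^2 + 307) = 11/ 18129038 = 0.00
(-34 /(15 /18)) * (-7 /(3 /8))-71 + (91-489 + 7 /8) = 11739 /40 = 293.48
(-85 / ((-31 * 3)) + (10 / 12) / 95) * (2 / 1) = 1087 / 589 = 1.85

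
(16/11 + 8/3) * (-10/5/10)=-136/165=-0.82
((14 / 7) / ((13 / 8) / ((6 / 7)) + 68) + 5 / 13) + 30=1326473 / 43615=30.41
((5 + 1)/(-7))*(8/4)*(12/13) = -144/91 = -1.58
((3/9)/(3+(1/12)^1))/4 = 1/37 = 0.03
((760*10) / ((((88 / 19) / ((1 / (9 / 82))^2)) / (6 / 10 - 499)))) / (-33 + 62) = -60489910880 / 25839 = -2341031.42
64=64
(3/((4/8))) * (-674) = -4044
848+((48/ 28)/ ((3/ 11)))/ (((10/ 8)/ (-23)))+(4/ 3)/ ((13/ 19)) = 1002308/ 1365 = 734.29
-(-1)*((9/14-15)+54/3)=51/14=3.64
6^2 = 36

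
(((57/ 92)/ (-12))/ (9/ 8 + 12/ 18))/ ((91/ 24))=-684/ 89999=-0.01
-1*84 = -84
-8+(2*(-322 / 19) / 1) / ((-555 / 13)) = -75988 / 10545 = -7.21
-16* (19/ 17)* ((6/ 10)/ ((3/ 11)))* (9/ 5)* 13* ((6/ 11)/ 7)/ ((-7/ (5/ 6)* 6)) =5928/ 4165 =1.42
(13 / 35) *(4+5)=117 / 35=3.34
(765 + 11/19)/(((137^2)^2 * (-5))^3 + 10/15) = -43638/311481081935860786816705027087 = -0.00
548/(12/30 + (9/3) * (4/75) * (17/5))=34250/59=580.51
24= 24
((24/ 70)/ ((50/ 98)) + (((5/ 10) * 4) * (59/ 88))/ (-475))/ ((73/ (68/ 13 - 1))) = 69929/ 1803100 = 0.04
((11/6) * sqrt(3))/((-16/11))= -121 * sqrt(3)/96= -2.18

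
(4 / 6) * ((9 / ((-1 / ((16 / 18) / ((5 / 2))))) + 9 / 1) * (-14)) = -812 / 15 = -54.13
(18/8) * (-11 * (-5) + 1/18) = 991/8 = 123.88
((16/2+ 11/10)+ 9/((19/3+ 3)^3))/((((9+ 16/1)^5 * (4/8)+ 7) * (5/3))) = 1000031/893230447200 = 0.00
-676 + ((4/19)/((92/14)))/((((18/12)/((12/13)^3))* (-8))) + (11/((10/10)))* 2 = -627900222/960089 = -654.00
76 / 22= 38 / 11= 3.45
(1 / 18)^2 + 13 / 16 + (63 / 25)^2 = 5804449 / 810000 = 7.17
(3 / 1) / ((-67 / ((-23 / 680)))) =69 / 45560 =0.00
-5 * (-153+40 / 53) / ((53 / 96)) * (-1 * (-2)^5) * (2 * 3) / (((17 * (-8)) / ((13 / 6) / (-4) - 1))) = 143305440 / 47753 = 3000.97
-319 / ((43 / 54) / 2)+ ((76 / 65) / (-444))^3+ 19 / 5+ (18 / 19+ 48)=-229668154294038028 / 306853486977375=-748.46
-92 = -92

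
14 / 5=2.80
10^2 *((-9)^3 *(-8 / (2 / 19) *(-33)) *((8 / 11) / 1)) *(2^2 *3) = -1595635200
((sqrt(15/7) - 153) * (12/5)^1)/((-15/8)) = 4896/25 - 32 * sqrt(105)/175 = 193.97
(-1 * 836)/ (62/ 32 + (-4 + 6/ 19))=254144/ 531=478.61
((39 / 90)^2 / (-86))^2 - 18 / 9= -11981491439 / 5990760000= -2.00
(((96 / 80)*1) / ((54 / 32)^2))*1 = 512 / 1215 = 0.42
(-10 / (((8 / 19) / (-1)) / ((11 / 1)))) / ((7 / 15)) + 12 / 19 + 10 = 303481 / 532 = 570.45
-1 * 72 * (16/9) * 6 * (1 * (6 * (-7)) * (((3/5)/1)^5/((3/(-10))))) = -8360.76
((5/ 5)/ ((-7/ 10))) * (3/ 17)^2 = -90/ 2023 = -0.04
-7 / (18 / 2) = -7 / 9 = -0.78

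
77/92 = 0.84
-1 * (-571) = 571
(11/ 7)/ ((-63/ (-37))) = 407/ 441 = 0.92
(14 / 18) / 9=7 / 81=0.09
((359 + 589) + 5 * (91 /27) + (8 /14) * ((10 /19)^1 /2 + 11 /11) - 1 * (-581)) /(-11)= -504886 /3591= -140.60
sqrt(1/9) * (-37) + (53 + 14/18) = 373/9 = 41.44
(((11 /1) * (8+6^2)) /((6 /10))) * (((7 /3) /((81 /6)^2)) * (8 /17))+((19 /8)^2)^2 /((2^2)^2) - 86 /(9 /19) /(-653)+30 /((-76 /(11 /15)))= 620073826244279 /90691309338624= 6.84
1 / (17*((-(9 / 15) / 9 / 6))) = -90 / 17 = -5.29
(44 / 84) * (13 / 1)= 143 / 21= 6.81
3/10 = 0.30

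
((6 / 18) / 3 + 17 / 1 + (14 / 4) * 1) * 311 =115381 / 18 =6410.06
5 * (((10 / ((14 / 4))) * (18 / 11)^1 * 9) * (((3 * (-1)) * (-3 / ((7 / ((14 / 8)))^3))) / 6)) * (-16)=-6075 / 77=-78.90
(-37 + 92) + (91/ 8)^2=11801/ 64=184.39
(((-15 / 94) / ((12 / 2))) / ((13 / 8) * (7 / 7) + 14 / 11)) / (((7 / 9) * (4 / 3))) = -99 / 11186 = -0.01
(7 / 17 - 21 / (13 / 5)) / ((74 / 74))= -1694 / 221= -7.67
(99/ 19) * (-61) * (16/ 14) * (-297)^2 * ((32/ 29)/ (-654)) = 22728283776/ 420413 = 54061.80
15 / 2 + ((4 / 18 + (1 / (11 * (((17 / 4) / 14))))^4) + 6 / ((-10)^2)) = 2143389774311 / 275136966225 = 7.79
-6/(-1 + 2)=-6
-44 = -44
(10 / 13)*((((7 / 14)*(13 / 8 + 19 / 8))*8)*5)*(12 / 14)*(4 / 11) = 19200 / 1001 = 19.18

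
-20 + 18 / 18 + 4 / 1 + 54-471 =-432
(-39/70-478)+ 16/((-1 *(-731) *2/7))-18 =-25404909/51170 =-496.48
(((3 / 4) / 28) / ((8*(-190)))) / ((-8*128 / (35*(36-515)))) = -1437 / 4980736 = -0.00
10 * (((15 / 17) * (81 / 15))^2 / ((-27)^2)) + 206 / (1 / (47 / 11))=2799088 / 3179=880.49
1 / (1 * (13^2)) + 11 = 1860 / 169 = 11.01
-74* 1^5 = -74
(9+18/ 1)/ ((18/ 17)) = 51/ 2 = 25.50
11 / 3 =3.67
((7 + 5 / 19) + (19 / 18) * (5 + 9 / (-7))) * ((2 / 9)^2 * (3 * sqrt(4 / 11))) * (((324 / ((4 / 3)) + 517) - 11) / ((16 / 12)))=260438 * sqrt(11) / 1539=561.26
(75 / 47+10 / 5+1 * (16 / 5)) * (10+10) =6388 / 47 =135.91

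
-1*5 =-5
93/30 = 31/10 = 3.10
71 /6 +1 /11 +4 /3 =875 /66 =13.26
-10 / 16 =-5 / 8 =-0.62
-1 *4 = -4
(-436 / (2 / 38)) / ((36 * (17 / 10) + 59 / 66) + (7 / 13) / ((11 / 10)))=-35538360 / 268483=-132.37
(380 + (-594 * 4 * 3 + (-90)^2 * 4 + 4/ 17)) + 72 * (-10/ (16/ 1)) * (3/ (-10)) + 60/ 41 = 35780075/ 1394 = 25667.20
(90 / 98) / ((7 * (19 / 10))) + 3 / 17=27201 / 110789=0.25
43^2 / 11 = 168.09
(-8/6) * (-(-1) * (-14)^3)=10976/3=3658.67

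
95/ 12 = 7.92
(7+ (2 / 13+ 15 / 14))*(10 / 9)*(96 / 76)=19960 / 1729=11.54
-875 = -875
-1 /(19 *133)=-1 /2527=-0.00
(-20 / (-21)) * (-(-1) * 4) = 80 / 21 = 3.81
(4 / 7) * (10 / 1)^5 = 400000 / 7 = 57142.86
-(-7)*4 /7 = 4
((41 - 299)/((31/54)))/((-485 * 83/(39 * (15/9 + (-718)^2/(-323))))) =-279816432012/403073315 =-694.21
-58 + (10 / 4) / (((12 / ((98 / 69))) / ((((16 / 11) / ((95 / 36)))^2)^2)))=-318014137913566 / 5485585562875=-57.97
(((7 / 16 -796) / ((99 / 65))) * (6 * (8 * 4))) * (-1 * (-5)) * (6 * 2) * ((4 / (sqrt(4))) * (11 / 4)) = -33095400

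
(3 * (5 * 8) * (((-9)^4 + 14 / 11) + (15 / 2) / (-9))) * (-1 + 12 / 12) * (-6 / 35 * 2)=0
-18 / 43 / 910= -9 / 19565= -0.00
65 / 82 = 0.79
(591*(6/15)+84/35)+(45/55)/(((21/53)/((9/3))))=94323/385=244.99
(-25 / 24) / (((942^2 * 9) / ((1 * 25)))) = -625 / 191670624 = -0.00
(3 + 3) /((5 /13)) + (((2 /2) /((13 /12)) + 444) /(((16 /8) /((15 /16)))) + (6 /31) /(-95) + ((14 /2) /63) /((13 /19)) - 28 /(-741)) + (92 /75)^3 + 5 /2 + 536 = 9880852934189 /12921187500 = 764.70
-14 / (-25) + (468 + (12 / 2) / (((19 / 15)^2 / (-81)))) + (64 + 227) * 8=22505204 / 9025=2493.65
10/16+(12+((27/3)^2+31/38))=94.44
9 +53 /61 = 602 /61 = 9.87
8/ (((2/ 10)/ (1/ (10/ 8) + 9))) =392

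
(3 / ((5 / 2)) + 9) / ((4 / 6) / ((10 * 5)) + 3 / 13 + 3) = 3.14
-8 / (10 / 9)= -7.20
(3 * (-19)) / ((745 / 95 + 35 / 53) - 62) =57399 / 53872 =1.07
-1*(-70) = 70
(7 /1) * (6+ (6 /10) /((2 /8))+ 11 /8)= 68.42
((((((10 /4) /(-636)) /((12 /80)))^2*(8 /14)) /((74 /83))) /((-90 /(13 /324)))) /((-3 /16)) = 134875 /128879934057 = 0.00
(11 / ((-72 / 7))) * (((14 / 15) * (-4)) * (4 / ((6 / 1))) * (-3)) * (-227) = 244706 / 135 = 1812.64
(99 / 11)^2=81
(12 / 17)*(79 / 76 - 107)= -24159 / 323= -74.80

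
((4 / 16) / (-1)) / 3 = -1 / 12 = -0.08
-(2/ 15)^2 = -4/ 225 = -0.02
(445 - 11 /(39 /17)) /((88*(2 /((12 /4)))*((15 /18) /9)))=57942 /715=81.04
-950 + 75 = -875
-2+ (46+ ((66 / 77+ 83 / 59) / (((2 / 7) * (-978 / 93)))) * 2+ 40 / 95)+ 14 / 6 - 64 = -20559167 / 1096338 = -18.75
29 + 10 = 39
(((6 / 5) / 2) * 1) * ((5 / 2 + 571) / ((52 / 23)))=79143 / 520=152.20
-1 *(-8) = 8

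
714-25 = 689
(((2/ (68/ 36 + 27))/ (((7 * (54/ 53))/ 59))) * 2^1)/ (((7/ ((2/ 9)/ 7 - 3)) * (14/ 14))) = -584749/ 1203930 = -0.49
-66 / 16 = -33 / 8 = -4.12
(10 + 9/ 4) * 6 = 73.50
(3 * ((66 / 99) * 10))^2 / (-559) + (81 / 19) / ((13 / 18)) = 5.19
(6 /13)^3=216 /2197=0.10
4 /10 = 2 /5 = 0.40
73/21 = 3.48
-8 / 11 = -0.73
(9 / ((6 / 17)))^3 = 132651 / 8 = 16581.38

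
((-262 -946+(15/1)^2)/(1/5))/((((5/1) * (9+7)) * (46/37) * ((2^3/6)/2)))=-109113/1472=-74.13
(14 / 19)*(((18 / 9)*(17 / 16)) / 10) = 119 / 760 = 0.16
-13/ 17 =-0.76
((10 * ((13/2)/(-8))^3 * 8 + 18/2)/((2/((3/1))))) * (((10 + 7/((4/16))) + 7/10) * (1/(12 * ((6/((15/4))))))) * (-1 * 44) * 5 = 22555.55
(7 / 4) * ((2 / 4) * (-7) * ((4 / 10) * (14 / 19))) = -343 / 190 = -1.81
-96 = -96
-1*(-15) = 15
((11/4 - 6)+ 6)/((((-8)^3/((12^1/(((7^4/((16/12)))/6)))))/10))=-165/76832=-0.00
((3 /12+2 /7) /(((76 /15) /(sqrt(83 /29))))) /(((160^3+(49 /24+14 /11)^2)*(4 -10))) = -6534*sqrt(2407) /44043172733105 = -0.00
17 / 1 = 17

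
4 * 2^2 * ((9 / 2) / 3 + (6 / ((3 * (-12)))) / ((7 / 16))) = 376 / 21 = 17.90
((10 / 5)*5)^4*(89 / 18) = 445000 / 9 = 49444.44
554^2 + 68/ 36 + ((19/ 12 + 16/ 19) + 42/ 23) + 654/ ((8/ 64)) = 4910808937/ 15732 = 312154.14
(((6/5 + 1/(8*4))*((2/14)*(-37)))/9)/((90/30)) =-7289/30240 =-0.24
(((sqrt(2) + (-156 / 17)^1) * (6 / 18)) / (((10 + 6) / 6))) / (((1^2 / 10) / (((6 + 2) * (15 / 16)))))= -2925 / 34 + 75 * sqrt(2) / 8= -72.77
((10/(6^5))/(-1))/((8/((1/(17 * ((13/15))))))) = -25/2291328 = -0.00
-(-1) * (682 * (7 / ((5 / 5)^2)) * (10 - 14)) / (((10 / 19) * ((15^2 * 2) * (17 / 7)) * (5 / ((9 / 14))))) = -45353 / 10625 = -4.27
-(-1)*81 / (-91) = -81 / 91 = -0.89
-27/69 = -9/23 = -0.39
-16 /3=-5.33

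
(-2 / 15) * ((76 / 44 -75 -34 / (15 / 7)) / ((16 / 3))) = 3677 / 1650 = 2.23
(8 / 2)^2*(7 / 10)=56 / 5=11.20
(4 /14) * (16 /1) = 32 /7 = 4.57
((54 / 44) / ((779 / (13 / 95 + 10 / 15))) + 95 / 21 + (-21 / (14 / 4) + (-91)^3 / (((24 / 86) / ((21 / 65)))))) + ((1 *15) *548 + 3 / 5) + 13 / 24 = -118186832110121 / 136761240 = -864183.68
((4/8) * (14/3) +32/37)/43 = 355/4773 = 0.07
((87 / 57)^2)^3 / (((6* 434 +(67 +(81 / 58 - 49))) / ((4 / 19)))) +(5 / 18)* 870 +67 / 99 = 1087712601249686848 / 4488291792303759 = 242.34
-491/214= -2.29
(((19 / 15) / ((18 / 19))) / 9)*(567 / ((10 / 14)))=17689 / 150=117.93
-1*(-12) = 12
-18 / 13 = -1.38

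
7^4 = 2401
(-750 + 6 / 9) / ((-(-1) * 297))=-2.52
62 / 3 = 20.67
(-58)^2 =3364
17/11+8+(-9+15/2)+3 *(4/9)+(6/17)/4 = 5311/561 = 9.47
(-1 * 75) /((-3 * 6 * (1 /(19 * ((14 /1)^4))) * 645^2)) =364952 /49923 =7.31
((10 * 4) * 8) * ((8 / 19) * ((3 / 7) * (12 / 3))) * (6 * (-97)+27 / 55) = -134315.48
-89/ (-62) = 89/ 62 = 1.44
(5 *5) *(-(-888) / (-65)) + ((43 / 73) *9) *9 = -278841 / 949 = -293.83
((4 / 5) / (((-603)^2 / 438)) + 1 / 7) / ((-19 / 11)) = -6711133 / 80599995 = -0.08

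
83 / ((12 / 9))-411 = -1395 / 4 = -348.75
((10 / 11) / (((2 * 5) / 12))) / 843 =4 / 3091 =0.00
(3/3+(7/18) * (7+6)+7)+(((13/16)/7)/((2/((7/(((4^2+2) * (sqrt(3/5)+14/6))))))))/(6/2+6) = 4918535/376704 - 13 * sqrt(15)/125568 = 13.06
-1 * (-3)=3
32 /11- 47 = -44.09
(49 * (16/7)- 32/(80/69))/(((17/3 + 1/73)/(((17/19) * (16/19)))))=6284424/561355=11.20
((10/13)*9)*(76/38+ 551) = 3828.46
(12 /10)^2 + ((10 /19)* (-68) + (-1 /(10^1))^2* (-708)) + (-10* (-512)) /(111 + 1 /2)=475583 /105925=4.49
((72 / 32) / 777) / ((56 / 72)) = 27 / 7252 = 0.00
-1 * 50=-50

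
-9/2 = -4.50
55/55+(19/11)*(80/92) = 633/253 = 2.50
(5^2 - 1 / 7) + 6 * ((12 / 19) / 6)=3390 / 133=25.49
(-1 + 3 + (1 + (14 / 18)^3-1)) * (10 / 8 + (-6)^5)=-56009299 / 2916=-19207.58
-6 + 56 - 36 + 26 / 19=292 / 19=15.37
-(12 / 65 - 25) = 1613 / 65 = 24.82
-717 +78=-639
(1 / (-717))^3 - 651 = -239959780264 / 368601813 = -651.00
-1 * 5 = -5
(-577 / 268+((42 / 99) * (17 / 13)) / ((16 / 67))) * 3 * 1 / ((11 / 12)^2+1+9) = 704250 / 14955941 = 0.05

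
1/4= 0.25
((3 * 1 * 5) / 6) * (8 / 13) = 20 / 13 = 1.54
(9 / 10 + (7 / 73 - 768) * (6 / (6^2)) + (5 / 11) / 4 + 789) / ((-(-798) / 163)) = 135.23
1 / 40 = 0.02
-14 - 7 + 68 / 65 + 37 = 1108 / 65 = 17.05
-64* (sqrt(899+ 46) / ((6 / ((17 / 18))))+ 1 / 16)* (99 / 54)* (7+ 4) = -16456* sqrt(105) / 27-242 / 3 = -6325.99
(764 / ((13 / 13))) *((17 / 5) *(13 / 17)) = 9932 / 5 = 1986.40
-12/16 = -3/4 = -0.75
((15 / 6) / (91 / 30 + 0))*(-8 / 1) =-600 / 91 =-6.59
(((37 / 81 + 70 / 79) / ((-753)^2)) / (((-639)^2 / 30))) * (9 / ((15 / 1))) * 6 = 0.00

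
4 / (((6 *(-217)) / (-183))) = 122 / 217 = 0.56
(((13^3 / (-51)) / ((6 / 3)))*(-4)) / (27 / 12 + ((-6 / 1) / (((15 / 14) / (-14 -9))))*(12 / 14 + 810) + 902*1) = 87880 / 107449503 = 0.00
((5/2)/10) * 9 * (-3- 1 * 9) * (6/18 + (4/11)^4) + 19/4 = -276545/58564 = -4.72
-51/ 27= -17/ 9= -1.89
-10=-10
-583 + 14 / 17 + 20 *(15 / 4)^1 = -8622 / 17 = -507.18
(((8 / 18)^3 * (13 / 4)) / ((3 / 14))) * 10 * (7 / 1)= 203840 / 2187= 93.21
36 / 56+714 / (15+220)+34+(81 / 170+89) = 3555963 / 27965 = 127.16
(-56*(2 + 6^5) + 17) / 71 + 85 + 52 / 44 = -4723753 / 781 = -6048.34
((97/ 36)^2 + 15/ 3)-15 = -3551/ 1296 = -2.74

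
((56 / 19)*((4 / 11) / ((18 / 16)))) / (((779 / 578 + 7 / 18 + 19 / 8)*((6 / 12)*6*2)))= 0.04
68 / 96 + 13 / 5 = 397 / 120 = 3.31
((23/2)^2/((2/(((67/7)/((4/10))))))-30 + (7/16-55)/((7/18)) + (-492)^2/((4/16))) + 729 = 108684461/112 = 970396.97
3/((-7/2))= -6/7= -0.86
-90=-90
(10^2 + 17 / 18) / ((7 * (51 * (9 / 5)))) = 9085 / 57834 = 0.16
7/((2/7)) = 49/2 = 24.50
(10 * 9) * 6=540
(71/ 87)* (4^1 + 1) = 355/ 87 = 4.08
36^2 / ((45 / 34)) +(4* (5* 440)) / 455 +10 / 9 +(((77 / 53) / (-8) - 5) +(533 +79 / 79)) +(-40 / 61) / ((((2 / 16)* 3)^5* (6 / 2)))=12859819523921 / 8578959480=1499.00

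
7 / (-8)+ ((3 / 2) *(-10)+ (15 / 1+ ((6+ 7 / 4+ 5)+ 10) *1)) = 21.88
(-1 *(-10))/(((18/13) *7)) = 65/63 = 1.03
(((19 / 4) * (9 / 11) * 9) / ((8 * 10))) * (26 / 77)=20007 / 135520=0.15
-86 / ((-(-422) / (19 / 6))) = -817 / 1266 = -0.65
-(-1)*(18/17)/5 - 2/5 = -16/85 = -0.19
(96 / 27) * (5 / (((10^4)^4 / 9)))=1 / 62500000000000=0.00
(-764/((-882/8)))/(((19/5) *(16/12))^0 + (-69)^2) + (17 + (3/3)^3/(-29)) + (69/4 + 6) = 4898525213/121802436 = 40.22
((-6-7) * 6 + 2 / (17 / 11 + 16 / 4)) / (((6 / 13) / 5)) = -153920 / 183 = -841.09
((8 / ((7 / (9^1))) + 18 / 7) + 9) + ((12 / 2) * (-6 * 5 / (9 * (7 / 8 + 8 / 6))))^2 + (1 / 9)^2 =103.89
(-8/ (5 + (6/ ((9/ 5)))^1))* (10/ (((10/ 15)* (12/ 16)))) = -96/ 5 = -19.20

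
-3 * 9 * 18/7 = -486/7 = -69.43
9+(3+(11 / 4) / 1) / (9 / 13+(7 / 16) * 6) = 161 / 15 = 10.73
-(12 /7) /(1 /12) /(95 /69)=-9936 /665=-14.94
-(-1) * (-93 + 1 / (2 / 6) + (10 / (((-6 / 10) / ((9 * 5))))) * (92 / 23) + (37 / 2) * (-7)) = -6439 / 2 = -3219.50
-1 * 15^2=-225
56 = 56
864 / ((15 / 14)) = 4032 / 5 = 806.40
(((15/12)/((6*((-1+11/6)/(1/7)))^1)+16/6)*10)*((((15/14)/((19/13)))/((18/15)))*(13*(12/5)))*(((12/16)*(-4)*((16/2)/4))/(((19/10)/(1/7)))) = -28772250/123823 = -232.37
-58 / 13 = -4.46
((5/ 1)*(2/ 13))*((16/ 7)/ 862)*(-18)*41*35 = -295200/ 5603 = -52.69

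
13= 13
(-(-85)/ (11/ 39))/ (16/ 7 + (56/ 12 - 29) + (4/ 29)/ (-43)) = -17361981/ 1270379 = -13.67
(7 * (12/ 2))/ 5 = 42/ 5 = 8.40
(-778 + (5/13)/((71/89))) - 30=-745339/923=-807.52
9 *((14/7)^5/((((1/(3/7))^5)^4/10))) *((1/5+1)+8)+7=558638249922772903/79792266297612001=7.00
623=623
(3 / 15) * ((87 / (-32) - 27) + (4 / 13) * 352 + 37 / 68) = 559629 / 35360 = 15.83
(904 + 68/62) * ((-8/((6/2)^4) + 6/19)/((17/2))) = 23.11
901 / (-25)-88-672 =-19901 / 25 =-796.04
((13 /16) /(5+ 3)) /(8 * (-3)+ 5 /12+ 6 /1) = -39 /6752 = -0.01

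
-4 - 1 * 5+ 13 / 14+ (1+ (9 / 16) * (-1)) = -855 / 112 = -7.63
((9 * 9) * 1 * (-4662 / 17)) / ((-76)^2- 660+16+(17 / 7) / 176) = -155076768 / 35828299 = -4.33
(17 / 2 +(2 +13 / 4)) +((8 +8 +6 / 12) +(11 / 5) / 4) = 154 / 5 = 30.80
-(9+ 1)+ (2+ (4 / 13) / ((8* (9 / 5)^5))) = -12279067 / 1535274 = -8.00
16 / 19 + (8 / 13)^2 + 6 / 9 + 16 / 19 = 26294 / 9633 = 2.73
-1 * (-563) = 563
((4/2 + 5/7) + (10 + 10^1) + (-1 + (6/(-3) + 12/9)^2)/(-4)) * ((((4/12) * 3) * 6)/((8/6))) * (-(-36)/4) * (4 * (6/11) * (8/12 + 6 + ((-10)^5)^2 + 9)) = 1554930002436057/77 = 20193896135533.21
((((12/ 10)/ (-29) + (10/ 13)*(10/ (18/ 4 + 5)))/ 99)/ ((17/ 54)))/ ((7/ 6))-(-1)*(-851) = -39895450937/ 46881835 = -850.98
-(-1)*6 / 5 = 6 / 5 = 1.20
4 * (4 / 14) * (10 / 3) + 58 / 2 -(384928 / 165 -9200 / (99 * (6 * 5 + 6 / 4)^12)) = -404616374907474647670731959 / 175913474781547254585645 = -2300.09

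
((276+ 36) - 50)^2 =68644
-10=-10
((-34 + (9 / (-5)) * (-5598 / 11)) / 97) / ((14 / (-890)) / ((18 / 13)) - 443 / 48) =-621729792 / 631805911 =-0.98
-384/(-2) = 192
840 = 840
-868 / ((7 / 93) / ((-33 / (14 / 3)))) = 570834 / 7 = 81547.71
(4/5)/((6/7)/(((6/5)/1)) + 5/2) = 0.25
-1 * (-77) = 77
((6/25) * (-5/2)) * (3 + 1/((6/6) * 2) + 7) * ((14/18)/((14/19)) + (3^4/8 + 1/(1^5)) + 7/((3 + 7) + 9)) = -120169/1520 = -79.06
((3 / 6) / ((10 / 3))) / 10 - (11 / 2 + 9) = -2897 / 200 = -14.48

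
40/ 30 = 4/ 3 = 1.33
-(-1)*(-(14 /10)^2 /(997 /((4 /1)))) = -196 /24925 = -0.01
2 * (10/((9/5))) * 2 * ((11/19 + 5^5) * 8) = 95017600/171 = 555658.48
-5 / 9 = -0.56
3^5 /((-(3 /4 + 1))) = -972 /7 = -138.86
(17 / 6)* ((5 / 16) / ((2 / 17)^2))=24565 / 384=63.97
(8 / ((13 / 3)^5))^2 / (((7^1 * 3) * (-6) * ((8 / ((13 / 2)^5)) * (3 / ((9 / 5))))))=-19683 / 103962040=-0.00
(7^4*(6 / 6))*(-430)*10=-10324300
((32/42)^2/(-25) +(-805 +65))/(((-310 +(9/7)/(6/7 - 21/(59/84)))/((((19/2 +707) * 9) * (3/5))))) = 70113909595956/7592286625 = 9234.89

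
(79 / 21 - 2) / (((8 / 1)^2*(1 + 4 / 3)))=37 / 3136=0.01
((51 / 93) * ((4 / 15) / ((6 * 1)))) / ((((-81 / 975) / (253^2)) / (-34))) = 4809636260 / 7533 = 638475.54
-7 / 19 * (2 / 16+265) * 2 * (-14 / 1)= 103929 / 38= 2734.97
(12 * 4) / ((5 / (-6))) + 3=-273 / 5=-54.60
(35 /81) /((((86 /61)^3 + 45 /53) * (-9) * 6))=-421049755 /192128444262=-0.00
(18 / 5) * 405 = 1458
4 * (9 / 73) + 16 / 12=400 / 219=1.83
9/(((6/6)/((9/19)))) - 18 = -13.74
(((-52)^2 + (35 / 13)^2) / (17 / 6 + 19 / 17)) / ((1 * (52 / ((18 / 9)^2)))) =46736502 / 885391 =52.79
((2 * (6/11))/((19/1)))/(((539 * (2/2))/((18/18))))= 12/112651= 0.00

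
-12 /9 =-4 /3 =-1.33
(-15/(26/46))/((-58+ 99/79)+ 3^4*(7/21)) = 5451/6110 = 0.89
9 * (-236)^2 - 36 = 501228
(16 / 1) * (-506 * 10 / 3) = -80960 / 3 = -26986.67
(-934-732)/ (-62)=833/ 31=26.87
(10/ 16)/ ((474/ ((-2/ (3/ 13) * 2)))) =-65/ 2844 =-0.02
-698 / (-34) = 349 / 17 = 20.53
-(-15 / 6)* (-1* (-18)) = 45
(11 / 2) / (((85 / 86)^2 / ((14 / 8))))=142373 / 14450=9.85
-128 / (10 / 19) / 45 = -1216 / 225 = -5.40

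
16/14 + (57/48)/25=3333/2800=1.19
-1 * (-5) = 5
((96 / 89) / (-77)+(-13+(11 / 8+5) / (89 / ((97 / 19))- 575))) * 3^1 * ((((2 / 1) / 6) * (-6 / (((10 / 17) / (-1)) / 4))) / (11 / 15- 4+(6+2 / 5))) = -1969709459661 / 11613313096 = -169.61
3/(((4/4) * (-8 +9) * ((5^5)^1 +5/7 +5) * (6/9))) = 7/4870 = 0.00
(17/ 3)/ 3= 17/ 9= 1.89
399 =399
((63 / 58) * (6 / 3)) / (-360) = -7 / 1160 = -0.01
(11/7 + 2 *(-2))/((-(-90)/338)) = -2873/315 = -9.12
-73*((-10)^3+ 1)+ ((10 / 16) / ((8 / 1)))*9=4667373 / 64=72927.70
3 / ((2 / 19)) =28.50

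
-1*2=-2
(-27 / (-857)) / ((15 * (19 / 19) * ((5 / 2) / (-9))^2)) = 2916 / 107125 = 0.03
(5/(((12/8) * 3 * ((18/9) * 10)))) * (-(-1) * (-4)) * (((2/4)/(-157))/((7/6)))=2/3297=0.00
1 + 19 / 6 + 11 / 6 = 6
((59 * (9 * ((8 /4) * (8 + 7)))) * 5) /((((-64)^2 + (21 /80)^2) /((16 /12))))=679680000 /26214841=25.93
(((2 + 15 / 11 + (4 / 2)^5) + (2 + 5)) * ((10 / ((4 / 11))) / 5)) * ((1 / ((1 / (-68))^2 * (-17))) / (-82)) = 31688 / 41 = 772.88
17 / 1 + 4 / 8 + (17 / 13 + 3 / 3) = 515 / 26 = 19.81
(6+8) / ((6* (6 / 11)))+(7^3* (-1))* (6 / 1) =-36967 / 18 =-2053.72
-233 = -233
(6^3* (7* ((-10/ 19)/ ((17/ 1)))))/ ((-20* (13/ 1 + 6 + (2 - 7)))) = 0.17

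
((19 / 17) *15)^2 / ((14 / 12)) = 487350 / 2023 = 240.90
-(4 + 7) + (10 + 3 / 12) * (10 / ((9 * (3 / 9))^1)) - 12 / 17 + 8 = 3107 / 102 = 30.46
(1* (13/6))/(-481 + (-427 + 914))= 13/36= 0.36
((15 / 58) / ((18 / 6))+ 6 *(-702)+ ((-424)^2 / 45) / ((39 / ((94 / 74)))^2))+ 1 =-22861893140093 / 5434669890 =-4206.68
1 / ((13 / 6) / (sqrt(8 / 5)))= 12 * sqrt(10) / 65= 0.58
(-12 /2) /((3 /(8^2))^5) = -26512143.80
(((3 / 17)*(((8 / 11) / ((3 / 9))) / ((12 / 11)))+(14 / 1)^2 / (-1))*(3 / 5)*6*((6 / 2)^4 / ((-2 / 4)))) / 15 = 3232872 / 425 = 7606.76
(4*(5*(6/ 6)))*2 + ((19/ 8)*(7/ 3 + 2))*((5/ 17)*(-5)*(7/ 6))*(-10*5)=1129585/ 1224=922.86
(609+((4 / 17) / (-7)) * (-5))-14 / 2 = 71658 / 119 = 602.17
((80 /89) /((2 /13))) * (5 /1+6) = 5720 /89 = 64.27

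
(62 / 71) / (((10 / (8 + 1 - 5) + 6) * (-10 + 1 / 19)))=-2356 / 228123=-0.01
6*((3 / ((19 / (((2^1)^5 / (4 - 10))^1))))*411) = -39456 / 19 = -2076.63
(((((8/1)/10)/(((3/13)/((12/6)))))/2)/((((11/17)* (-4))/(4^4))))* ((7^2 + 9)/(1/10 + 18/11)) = -6562816/573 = -11453.43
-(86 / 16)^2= -1849 / 64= -28.89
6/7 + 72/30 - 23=-691/35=-19.74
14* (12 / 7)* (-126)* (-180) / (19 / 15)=8164800 / 19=429726.32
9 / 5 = 1.80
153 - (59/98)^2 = 1465931/9604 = 152.64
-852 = -852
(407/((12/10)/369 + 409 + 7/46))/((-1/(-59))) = 679327770/11575007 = 58.69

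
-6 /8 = -3 /4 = -0.75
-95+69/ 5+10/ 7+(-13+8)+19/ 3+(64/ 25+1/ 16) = -636851/ 8400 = -75.82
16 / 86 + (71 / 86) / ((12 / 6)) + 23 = 4059 / 172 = 23.60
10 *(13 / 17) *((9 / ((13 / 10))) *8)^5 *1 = 3985108512.84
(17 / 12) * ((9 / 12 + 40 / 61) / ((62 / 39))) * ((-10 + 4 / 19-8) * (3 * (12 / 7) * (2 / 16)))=-16470909 / 1149728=-14.33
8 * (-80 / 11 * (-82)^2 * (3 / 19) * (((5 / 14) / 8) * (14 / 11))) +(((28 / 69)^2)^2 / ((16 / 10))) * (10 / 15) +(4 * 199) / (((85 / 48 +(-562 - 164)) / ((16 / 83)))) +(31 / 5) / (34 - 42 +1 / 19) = -1195611814812612625340477 / 340564112357449898115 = -3510.68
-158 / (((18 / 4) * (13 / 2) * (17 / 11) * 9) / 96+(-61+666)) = -222464 / 857807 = -0.26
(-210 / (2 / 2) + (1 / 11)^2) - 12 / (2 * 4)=-211.49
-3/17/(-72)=1/408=0.00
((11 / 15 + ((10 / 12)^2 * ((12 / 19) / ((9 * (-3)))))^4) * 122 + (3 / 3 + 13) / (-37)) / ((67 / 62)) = 5732427269096772116 / 69534607961631195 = 82.44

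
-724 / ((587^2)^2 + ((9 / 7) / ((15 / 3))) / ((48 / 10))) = -0.00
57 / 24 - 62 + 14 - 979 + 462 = -4501 / 8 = -562.62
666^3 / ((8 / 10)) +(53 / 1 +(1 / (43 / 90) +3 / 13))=206416577756 / 559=369260425.32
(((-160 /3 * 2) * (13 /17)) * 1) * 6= -8320 /17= -489.41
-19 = -19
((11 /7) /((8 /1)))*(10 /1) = 55 /28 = 1.96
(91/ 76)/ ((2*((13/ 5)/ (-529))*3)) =-18515/ 456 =-40.60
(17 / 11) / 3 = 17 / 33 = 0.52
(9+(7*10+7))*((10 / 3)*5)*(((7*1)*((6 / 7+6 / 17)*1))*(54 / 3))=3715200 / 17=218541.18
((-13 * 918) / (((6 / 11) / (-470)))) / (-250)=-1028313 / 25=-41132.52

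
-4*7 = -28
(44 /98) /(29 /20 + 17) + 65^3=4965495065 /18081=274625.02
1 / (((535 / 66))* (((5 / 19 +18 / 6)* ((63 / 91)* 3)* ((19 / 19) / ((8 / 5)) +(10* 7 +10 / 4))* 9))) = 1672 / 60452325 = 0.00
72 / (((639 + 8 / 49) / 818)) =2885904 / 31319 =92.15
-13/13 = -1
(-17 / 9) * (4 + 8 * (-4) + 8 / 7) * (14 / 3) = 6392 / 27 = 236.74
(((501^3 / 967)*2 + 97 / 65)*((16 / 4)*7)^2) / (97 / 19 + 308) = 243516663886384 / 373924395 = 651245.73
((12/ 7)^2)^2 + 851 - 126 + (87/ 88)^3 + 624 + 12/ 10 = 11124642895747/ 8181071360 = 1359.80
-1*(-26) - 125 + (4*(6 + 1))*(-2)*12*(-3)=1917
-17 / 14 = -1.21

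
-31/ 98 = -0.32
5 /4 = 1.25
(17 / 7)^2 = 289 / 49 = 5.90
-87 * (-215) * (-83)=-1552515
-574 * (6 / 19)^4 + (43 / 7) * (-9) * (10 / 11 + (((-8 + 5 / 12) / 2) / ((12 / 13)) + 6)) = -51566731081 / 321110944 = -160.59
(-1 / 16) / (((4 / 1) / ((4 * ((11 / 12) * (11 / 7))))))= -121 / 1344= -0.09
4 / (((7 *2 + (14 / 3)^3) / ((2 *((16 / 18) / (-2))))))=-48 / 1561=-0.03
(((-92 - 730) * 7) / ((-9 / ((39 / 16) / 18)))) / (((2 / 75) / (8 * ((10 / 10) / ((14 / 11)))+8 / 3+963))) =3155554.77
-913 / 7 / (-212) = 913 / 1484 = 0.62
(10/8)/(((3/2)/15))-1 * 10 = 5/2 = 2.50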